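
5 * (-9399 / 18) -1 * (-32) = -15473 / 6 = -2578.83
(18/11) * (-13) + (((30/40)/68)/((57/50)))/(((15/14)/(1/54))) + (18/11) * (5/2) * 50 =421957249/2302344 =183.27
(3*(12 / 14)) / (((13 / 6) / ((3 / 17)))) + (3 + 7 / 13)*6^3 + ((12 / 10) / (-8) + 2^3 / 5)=23699023 / 30940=765.97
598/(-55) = -598/55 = -10.87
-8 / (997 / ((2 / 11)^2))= -32 / 120637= -0.00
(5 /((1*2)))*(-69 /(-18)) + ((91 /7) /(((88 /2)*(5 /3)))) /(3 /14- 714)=21068029 /2198460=9.58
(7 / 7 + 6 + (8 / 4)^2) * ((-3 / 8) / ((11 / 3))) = -9 / 8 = -1.12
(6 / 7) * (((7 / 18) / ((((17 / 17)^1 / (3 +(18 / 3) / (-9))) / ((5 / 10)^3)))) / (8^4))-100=-29491193 / 294912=-100.00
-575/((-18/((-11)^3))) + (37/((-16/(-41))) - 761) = -6218531/144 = -43184.24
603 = 603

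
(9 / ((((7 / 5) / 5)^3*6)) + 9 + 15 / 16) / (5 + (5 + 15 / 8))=429537 / 65170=6.59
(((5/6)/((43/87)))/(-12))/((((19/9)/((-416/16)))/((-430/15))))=-1885/38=-49.61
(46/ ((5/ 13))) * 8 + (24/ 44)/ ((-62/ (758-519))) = 1627759/ 1705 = 954.70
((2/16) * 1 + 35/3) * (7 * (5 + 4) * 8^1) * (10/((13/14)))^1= 832020/13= 64001.54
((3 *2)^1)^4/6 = 216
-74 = -74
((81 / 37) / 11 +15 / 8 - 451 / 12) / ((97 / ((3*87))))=-30176385 / 315832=-95.55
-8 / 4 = -2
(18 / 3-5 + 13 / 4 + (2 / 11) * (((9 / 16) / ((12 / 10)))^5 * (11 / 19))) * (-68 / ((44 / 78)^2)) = -35049669443919 / 38570819584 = -908.71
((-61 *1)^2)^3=51520374361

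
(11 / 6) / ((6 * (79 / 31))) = 341 / 2844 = 0.12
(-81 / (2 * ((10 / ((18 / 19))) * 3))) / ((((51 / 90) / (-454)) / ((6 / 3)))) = 2049.33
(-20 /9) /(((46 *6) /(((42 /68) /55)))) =-7 /77418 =-0.00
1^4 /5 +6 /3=11 /5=2.20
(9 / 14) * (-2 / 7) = -9 / 49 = -0.18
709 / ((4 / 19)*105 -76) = -13471 / 1024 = -13.16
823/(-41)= -823/41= -20.07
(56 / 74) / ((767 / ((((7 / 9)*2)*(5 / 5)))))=392 / 255411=0.00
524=524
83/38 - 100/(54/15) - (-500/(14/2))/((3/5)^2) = 172.82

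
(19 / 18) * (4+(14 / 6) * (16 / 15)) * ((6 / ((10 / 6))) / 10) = 2774 / 1125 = 2.47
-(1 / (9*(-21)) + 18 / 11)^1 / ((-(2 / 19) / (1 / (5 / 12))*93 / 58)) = 7473764 / 322245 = 23.19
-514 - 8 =-522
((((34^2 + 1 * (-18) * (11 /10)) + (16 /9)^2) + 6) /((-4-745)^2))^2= 215176304641 /51622296061214025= 0.00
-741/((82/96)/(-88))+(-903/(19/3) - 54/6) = 76189.49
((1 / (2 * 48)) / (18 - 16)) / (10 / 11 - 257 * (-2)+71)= 11 / 1237440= 0.00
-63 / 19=-3.32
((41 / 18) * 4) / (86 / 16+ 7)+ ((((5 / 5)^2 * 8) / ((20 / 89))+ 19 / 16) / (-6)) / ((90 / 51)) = -3903469 / 1425600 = -2.74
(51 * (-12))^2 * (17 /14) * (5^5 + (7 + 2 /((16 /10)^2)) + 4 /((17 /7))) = 39915364761 /28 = 1425548741.46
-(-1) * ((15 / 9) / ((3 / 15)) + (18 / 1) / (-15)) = 107 / 15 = 7.13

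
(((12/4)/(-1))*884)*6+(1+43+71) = -15797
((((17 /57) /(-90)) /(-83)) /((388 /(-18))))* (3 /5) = -17 /15296900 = -0.00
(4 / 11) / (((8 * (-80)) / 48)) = -3 / 110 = -0.03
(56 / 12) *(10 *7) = 980 / 3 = 326.67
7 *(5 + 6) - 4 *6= 53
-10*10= -100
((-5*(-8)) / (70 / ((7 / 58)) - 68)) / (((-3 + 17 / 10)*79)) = -25 / 32864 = -0.00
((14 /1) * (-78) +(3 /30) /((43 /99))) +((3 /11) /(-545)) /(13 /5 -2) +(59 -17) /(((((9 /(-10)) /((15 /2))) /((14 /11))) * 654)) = -153609637 /140610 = -1092.45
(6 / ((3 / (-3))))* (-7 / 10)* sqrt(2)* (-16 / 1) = -95.04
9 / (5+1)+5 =13 / 2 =6.50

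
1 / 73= 0.01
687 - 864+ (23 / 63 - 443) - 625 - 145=-87547 / 63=-1389.63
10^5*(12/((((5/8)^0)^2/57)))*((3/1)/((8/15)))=384750000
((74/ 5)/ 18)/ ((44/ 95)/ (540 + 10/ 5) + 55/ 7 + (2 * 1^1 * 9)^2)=1333591/ 538252101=0.00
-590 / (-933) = 590 / 933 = 0.63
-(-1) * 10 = 10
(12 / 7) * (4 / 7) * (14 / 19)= 96 / 133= 0.72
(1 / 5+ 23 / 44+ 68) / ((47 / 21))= 317499 / 10340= 30.71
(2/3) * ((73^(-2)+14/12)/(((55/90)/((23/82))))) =858107/2403379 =0.36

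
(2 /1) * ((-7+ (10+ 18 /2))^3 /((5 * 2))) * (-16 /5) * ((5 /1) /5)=-27648 /25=-1105.92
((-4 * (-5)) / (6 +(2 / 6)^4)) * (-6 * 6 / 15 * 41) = -159408 / 487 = -327.33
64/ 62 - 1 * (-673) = 20895/ 31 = 674.03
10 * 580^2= 3364000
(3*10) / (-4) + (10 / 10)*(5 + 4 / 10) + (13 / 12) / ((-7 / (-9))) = -99 / 140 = -0.71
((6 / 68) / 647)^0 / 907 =1 / 907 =0.00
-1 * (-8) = 8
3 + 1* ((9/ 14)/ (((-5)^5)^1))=131241/ 43750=3.00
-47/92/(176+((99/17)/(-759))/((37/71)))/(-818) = 29563/8330443288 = 0.00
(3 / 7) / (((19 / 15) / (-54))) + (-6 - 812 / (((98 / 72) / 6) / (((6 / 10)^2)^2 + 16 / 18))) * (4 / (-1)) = 1212640986 / 83125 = 14588.16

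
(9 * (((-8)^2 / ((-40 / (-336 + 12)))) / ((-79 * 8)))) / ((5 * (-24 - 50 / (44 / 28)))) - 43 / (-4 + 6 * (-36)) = 0.22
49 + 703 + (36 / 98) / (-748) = 13781143 / 18326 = 752.00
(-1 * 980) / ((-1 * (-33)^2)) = 980 / 1089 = 0.90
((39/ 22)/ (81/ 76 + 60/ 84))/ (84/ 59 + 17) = 612066/ 11323279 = 0.05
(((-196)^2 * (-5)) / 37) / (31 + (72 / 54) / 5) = -411600 / 2479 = -166.03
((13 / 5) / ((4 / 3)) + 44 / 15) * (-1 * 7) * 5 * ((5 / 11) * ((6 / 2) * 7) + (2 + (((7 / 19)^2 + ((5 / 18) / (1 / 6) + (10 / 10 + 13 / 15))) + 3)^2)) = -18530332789367 / 1935266850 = -9575.08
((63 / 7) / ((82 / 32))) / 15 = 48 / 205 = 0.23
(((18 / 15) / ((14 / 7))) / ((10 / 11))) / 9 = 11 / 150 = 0.07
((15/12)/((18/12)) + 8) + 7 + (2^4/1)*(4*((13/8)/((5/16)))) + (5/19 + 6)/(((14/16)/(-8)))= 166081/570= 291.37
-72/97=-0.74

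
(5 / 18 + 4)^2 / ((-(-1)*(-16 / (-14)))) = 16.01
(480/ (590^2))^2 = 576/ 302934025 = 0.00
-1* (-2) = 2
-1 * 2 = -2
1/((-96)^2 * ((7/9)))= 1/7168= 0.00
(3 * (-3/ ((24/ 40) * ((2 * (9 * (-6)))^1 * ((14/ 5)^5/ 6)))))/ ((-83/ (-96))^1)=15625/ 2789962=0.01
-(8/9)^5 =-32768/59049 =-0.55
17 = 17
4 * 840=3360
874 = 874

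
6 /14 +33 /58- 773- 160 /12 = -785.34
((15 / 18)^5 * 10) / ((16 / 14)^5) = 262609375 / 127401984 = 2.06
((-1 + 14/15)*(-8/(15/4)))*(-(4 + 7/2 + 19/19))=-272/225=-1.21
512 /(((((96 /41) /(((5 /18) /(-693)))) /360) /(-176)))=1049600 /189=5553.44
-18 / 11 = -1.64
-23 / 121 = -0.19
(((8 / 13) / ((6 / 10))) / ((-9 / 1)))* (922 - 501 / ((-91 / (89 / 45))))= -10187144 / 95823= -106.31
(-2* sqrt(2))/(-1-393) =sqrt(2)/197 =0.01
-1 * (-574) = 574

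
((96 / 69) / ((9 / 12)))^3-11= -1516447 / 328509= -4.62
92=92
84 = 84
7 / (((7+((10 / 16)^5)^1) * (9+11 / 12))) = 393216 / 3952517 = 0.10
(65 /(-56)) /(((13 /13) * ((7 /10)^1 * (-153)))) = 325 /29988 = 0.01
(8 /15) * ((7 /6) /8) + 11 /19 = 1123 /1710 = 0.66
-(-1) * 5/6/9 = 5/54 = 0.09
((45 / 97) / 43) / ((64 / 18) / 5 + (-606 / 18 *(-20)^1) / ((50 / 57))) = 2025 / 144208154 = 0.00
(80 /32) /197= 5 /394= 0.01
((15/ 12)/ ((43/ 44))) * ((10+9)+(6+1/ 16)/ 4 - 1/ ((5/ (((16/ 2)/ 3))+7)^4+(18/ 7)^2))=90015252964615/ 3430366549696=26.24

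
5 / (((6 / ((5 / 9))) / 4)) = 50 / 27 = 1.85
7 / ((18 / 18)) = 7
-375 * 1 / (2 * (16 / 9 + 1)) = -135 / 2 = -67.50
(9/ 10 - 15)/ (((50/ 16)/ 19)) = -10716/ 125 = -85.73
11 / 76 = 0.14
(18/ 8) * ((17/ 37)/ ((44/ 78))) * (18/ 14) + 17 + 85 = 2378487/ 22792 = 104.36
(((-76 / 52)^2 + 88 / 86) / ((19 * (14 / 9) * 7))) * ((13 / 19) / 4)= 206631 / 79105208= 0.00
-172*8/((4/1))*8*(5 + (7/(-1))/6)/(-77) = 31648/231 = 137.00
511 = 511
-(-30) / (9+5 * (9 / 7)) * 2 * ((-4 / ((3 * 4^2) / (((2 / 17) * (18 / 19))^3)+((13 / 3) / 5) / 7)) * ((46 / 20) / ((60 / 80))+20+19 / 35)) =-12494160 / 1179443557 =-0.01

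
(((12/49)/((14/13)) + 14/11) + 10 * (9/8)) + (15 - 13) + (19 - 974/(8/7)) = -3088200/3773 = -818.50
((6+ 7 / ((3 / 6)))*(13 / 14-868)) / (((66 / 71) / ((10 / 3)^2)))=-430934500 / 2079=-207279.70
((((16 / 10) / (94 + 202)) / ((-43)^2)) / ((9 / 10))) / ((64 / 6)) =1 / 3283824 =0.00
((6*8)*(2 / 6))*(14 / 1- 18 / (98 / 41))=5072 / 49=103.51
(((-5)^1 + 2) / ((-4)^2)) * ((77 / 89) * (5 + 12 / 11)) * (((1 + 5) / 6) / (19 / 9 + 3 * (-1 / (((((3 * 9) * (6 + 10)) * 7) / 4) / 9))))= -88641 / 186188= -0.48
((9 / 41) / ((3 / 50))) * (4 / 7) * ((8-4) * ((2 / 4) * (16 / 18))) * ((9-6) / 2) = 1600 / 287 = 5.57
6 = 6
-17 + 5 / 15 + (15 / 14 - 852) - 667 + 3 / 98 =-225581 / 147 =-1534.56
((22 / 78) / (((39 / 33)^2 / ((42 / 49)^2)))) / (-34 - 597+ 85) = -2662 / 9796423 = -0.00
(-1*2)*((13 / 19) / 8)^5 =-371293 / 40568406016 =-0.00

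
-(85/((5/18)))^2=-93636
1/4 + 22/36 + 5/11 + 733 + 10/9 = 291229/396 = 735.43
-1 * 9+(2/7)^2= -437/49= -8.92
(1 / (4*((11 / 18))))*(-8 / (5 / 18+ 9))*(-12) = 7776 / 1837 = 4.23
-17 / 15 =-1.13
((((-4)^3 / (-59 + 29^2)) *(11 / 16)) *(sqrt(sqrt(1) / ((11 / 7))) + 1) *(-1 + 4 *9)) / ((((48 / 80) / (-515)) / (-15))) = -9913750 / 391 - 901250 *sqrt(77) / 391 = -45581.04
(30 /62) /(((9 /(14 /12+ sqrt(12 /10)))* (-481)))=-35 /268398 - sqrt(30) /44733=-0.00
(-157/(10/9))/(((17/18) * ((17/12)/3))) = -457812/1445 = -316.82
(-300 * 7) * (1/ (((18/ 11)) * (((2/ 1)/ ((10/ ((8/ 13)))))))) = -10427.08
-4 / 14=-2 / 7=-0.29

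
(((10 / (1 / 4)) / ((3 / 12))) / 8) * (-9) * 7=-1260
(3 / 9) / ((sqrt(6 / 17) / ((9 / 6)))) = sqrt(102) / 12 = 0.84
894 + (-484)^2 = 235150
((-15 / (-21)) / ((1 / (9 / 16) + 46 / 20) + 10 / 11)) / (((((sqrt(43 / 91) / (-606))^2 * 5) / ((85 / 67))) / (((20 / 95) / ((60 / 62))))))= 1660516331760 / 270246443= 6144.45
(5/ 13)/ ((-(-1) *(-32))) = -0.01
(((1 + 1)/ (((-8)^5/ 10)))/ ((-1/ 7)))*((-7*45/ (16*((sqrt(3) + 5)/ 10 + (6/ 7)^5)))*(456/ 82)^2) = -2.29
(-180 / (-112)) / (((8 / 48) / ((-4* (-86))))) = 3317.14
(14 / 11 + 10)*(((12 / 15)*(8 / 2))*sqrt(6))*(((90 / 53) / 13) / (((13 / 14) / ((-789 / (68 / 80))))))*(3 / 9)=-2629831680*sqrt(6) / 1674959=-3845.91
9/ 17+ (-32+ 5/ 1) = -450/ 17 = -26.47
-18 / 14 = -9 / 7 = -1.29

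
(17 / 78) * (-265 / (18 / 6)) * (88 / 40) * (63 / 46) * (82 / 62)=-2844457 / 37076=-76.72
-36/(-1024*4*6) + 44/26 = 45095/26624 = 1.69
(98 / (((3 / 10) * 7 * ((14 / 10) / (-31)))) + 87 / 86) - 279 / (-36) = -528679 / 516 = -1024.57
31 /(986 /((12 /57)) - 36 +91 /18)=279 /41873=0.01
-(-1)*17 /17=1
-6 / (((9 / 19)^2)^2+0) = -260642 / 2187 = -119.18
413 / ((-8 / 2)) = -413 / 4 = -103.25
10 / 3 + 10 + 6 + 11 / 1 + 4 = 103 / 3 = 34.33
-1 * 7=-7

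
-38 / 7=-5.43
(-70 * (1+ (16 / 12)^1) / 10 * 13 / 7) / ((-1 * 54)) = 91 / 162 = 0.56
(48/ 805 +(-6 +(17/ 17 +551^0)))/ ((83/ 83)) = -3172/ 805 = -3.94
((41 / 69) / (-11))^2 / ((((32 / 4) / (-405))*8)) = -0.02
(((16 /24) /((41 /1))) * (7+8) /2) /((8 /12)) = 15 /82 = 0.18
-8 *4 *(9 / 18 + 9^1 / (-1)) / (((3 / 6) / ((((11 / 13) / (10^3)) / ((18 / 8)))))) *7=20944 / 14625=1.43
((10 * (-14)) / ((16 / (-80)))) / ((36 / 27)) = 525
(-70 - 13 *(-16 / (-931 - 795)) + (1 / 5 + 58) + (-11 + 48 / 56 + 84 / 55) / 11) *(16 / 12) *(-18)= 222862608 / 730961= 304.89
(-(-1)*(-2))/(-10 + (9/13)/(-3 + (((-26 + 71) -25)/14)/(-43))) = 23738/121399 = 0.20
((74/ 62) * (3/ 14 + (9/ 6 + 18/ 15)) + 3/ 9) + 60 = 207707/ 3255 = 63.81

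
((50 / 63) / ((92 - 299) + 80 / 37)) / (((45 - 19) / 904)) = -836200 / 6207201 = -0.13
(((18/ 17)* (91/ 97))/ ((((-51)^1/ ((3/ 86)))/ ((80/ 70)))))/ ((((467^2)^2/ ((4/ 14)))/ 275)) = -514800/ 401331820280999293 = -0.00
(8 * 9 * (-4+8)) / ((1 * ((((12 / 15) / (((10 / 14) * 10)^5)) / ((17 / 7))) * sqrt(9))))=637500000000 / 117649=5418660.59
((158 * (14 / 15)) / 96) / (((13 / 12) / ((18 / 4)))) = 1659 / 260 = 6.38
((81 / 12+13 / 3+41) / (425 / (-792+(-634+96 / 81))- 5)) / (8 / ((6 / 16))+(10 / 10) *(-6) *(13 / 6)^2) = 480875 / 334273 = 1.44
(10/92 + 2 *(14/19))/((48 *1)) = 0.03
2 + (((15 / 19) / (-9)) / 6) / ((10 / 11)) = 1357 / 684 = 1.98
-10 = -10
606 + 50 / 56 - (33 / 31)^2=16299781 / 26908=605.76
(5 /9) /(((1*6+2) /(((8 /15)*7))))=7 /27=0.26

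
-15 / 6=-5 / 2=-2.50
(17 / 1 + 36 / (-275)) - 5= 3264 / 275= 11.87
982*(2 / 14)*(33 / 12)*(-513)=-2770713 / 14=-197908.07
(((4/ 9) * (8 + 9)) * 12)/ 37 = 272/ 111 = 2.45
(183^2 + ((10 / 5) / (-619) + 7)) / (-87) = -20734022 / 53853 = -385.01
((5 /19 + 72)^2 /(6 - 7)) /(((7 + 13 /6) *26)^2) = -16966161 /184552225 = -0.09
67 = 67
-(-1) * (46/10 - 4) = 3/5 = 0.60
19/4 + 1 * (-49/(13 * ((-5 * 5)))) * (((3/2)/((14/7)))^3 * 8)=13673/2600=5.26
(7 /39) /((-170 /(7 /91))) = -7 /86190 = -0.00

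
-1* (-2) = 2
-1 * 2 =-2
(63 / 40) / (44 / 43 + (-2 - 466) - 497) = -0.00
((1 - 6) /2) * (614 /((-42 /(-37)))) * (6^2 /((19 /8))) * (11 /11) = -2726160 /133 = -20497.44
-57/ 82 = -0.70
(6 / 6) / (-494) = -1 / 494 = -0.00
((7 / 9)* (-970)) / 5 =-1358 / 9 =-150.89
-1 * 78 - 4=-82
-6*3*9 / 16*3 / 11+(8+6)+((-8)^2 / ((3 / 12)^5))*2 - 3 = 11535061 / 88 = 131080.24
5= 5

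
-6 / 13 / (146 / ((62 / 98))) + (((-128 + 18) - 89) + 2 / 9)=-83191126 / 418509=-198.78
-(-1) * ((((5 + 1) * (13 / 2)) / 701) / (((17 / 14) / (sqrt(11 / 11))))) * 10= 5460 / 11917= 0.46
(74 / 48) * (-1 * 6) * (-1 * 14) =259 / 2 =129.50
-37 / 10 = -3.70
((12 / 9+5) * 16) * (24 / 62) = 1216 / 31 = 39.23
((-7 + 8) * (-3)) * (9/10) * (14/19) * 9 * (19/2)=-1701/10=-170.10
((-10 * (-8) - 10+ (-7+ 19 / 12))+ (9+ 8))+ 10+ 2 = 1123 / 12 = 93.58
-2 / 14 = -1 / 7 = -0.14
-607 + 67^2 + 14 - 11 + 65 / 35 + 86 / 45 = 3888.77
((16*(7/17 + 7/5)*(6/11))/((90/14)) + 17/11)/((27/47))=2640037/378675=6.97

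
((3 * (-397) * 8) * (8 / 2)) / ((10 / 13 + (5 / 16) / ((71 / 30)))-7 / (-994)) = -281419008 / 6707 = -41959.00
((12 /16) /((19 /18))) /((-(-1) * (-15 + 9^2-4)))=27 /2356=0.01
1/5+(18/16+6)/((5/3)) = 179/40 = 4.48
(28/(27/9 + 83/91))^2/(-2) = -405769/15842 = -25.61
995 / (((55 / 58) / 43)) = 496306 / 11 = 45118.73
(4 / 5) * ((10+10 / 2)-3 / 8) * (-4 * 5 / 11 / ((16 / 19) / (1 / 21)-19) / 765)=494 / 23375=0.02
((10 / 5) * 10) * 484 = 9680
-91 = -91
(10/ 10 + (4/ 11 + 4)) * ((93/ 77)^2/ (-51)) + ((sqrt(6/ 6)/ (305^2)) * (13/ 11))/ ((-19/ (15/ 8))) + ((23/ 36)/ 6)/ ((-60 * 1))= -0.16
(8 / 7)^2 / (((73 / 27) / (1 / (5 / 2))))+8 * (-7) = -55.81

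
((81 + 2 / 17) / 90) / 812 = 197 / 177480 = 0.00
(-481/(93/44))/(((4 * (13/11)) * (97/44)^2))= -8667472/875037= -9.91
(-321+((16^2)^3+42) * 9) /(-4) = -150995001 /4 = -37748750.25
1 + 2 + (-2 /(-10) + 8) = 56 /5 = 11.20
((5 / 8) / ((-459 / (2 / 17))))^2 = 25 / 974188944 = 0.00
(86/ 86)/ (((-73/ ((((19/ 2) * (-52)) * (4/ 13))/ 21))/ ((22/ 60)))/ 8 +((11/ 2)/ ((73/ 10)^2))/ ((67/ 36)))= 2387903584/ 8342626185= 0.29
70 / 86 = 35 / 43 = 0.81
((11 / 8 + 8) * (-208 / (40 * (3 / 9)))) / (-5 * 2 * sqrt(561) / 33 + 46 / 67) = 22.53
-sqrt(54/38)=-3* sqrt(57)/19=-1.19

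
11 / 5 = 2.20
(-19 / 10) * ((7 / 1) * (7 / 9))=-931 / 90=-10.34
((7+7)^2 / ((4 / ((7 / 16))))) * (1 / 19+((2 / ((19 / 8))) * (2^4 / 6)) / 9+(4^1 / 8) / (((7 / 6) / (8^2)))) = 4879469 / 8208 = 594.48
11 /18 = 0.61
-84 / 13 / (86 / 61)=-2562 / 559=-4.58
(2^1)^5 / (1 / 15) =480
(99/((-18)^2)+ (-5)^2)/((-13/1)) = -911/468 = -1.95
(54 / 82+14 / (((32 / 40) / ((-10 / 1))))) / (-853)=7148 / 34973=0.20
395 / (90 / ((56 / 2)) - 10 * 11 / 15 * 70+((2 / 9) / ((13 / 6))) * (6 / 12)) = -215670 / 278497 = -0.77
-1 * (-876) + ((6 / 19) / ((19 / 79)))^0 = 877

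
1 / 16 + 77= 1233 / 16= 77.06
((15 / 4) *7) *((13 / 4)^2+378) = 652785 / 64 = 10199.77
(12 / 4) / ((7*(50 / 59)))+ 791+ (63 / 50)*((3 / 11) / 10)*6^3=15379369 / 19250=798.93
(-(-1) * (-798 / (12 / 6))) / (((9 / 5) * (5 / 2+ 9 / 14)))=-4655 / 66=-70.53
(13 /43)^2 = 169 /1849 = 0.09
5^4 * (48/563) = 30000/563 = 53.29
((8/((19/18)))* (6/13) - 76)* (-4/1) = 71632/247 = 290.01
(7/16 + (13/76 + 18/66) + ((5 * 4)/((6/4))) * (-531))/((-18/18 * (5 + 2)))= 23672573/23408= 1011.30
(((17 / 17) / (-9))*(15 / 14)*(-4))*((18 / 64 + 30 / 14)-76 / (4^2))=-2605 / 2352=-1.11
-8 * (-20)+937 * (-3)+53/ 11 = -29108/ 11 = -2646.18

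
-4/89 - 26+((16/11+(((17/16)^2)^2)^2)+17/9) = -21.08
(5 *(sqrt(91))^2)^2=207025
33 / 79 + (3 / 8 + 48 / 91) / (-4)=44193 / 230048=0.19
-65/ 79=-0.82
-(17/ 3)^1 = -5.67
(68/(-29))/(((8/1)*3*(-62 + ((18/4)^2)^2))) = -136/484503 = -0.00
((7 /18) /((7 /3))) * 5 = 5 /6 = 0.83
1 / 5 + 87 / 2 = 437 / 10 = 43.70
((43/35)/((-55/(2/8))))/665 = -43/5120500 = -0.00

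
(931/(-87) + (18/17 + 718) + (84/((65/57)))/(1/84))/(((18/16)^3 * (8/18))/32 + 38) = 2715401965568/14971007415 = 181.38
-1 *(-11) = 11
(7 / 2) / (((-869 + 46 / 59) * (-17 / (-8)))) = -1652 / 870825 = -0.00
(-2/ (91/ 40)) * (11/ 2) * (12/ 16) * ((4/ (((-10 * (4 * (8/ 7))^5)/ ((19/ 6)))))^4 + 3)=-2117768784006400128562727674510685531/ 194663595297547477467337485975552000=-10.88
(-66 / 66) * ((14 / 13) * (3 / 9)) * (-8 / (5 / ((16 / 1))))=9.19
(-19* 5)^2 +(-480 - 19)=8526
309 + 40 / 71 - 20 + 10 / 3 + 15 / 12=250613 / 852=294.15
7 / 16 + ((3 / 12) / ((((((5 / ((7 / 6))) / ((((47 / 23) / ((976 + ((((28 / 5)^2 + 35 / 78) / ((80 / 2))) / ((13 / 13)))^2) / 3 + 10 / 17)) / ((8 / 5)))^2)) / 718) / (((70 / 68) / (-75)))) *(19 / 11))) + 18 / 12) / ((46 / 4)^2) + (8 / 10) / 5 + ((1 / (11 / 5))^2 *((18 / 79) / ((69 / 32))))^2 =1212553648075929338709344331123083940809492189 / 1990015259542531625692231026156532337371860400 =0.6093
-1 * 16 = -16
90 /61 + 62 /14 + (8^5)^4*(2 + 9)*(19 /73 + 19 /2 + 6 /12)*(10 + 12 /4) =52728506454606213718134497 /31171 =1691588542382541904915.93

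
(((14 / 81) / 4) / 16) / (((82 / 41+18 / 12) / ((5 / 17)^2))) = 25 / 374544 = 0.00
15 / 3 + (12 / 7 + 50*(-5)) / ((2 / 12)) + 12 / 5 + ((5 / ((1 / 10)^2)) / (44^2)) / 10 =-1482.29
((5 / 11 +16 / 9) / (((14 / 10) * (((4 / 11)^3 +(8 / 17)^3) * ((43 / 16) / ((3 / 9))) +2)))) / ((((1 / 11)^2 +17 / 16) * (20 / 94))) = 2988598868684 / 1378334140659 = 2.17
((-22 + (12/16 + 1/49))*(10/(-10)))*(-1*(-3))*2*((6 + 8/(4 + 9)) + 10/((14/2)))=4568778/4459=1024.62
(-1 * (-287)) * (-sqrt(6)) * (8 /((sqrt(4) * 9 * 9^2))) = -1148 * sqrt(6) /729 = -3.86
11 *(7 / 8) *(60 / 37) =1155 / 74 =15.61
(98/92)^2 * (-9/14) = -0.73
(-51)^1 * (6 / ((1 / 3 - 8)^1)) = 918 / 23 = 39.91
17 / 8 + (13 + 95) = 881 / 8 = 110.12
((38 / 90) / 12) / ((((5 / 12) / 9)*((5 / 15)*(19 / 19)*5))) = 57 / 125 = 0.46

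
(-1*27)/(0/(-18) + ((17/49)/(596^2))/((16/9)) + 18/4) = -835468032/139244689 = -6.00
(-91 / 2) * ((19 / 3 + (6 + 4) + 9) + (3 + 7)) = -4823 / 3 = -1607.67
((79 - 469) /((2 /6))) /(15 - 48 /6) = -1170 /7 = -167.14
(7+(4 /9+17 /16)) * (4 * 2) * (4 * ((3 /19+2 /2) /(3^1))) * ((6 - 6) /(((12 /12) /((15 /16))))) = 0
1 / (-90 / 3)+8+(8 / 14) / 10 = 337 / 42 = 8.02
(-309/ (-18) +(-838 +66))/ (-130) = 4529/ 780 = 5.81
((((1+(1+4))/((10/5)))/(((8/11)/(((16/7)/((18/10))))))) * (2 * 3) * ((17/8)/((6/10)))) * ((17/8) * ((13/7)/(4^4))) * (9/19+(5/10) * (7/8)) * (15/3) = 1430947375/183042048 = 7.82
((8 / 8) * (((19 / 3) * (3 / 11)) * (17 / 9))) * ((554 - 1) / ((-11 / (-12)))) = 714476 / 363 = 1968.25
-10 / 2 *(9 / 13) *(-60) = 2700 / 13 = 207.69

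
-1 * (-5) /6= 5 /6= 0.83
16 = 16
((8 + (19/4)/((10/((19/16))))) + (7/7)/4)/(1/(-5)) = -5641/128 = -44.07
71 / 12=5.92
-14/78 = -7/39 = -0.18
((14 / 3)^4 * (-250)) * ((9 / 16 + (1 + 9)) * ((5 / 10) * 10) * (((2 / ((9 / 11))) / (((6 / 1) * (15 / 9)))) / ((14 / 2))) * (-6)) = 1312010.29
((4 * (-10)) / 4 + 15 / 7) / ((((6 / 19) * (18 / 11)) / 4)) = -11495 / 189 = -60.82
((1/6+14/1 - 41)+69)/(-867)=-253/5202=-0.05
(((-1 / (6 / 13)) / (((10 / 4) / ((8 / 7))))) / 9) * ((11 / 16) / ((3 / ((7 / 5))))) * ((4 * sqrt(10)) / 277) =-286 * sqrt(10) / 560925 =-0.00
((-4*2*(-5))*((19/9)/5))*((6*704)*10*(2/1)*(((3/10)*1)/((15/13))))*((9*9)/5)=150239232/25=6009569.28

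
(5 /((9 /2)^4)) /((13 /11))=880 /85293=0.01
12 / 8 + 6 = 15 / 2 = 7.50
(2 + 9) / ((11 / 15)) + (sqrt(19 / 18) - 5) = sqrt(38) / 6 + 10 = 11.03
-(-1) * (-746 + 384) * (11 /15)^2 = -43802 /225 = -194.68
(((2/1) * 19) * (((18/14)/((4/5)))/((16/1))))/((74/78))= 33345/8288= 4.02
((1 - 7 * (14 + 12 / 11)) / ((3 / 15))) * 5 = -28775 / 11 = -2615.91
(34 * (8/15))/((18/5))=136/27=5.04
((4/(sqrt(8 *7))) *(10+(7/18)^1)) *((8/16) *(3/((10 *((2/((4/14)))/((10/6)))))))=187 *sqrt(14)/3528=0.20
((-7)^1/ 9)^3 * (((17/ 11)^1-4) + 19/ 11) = 2744/ 8019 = 0.34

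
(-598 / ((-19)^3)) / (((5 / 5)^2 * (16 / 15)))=4485 / 54872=0.08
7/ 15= 0.47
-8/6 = -4/3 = -1.33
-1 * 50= -50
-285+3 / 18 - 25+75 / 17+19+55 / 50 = -72757 / 255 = -285.32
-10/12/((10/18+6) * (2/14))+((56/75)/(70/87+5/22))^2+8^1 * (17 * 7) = 273757528552487/287671093750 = 951.63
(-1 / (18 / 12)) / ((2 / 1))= -1 / 3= -0.33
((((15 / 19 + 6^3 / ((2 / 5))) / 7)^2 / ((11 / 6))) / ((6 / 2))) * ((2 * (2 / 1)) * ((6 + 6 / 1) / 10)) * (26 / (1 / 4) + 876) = 20270520000 / 3971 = 5104638.63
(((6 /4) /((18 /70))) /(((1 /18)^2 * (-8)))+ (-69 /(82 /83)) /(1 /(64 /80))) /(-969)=79847 /264860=0.30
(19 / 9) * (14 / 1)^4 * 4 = 2919616 / 9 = 324401.78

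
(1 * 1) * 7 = 7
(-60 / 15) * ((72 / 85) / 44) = -72 / 935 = -0.08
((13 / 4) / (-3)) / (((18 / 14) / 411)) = -346.31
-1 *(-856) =856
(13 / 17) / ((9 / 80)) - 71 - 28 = -14107 / 153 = -92.20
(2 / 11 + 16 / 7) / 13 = 190 / 1001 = 0.19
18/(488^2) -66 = -7858743/119072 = -66.00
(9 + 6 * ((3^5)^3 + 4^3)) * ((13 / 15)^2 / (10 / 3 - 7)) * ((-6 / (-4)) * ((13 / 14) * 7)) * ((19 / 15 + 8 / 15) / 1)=-340466679891 / 1100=-309515163.54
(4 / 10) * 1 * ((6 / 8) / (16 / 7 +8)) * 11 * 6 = 77 / 40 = 1.92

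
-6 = -6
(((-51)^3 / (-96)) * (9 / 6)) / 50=132651 / 3200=41.45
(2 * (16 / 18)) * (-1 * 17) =-272 / 9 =-30.22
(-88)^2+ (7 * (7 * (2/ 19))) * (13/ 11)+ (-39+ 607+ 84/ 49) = 12171882/ 1463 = 8319.81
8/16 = 1/2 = 0.50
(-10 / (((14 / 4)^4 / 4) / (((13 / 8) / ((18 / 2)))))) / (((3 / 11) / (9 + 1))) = -114400 / 64827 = -1.76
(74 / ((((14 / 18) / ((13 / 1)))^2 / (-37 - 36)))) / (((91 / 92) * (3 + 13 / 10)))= -5233241520 / 14749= -354820.09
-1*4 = -4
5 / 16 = 0.31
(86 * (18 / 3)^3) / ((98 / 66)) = 613008 / 49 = 12510.37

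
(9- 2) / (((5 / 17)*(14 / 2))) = 17 / 5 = 3.40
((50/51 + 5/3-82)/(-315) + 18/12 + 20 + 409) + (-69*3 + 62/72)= 534579/2380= 224.61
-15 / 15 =-1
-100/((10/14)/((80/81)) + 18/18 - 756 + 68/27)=302400/2273317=0.13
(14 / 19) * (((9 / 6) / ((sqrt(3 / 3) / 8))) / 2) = 84 / 19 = 4.42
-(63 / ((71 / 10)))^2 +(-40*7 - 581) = -4737201 / 5041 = -939.73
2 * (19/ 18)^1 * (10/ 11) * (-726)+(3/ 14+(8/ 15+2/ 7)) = -13923/ 10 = -1392.30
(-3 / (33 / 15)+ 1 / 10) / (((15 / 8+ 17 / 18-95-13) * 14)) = 2502 / 2915605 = 0.00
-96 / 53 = -1.81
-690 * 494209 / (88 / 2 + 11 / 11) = -22733614 / 3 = -7577871.33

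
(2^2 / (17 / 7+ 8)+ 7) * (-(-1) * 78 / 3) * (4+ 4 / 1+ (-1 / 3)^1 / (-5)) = 1695694 / 1095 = 1548.58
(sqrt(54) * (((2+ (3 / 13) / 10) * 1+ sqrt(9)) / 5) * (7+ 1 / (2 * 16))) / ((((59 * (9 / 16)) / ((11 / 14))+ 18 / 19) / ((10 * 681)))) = 1394112555 * sqrt(6) / 417196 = 8185.28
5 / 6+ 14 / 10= 2.23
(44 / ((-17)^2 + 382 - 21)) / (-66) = -1 / 975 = -0.00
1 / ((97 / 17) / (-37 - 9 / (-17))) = -620 / 97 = -6.39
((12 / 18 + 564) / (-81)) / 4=-847 / 486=-1.74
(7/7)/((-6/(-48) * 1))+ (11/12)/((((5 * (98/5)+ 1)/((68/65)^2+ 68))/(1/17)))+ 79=367734/4225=87.04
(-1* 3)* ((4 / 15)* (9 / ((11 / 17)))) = -612 / 55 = -11.13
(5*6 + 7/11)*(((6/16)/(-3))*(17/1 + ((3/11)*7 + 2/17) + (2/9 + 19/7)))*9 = -87198413/115192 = -756.98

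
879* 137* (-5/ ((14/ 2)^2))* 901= -542505615/ 49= -11071543.16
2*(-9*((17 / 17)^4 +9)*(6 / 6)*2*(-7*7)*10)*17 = 2998800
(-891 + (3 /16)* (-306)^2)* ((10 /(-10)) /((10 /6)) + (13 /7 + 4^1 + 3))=19265607 /140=137611.48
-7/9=-0.78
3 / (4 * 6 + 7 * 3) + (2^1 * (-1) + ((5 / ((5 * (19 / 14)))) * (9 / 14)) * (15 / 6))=-427 / 570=-0.75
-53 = -53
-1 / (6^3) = -1 / 216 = -0.00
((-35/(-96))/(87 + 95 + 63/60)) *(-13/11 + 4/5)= -35/46024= -0.00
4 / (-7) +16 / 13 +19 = 1789 / 91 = 19.66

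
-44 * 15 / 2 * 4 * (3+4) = -9240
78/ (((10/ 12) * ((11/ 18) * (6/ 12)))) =16848/ 55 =306.33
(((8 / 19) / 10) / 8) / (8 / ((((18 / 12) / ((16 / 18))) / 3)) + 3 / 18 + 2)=9 / 28025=0.00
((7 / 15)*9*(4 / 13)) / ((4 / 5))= 21 / 13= 1.62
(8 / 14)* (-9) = -36 / 7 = -5.14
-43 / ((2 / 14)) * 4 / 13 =-1204 / 13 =-92.62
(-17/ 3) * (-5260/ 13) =2292.82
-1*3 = -3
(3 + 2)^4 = 625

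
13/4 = 3.25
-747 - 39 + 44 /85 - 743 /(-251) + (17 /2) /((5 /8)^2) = -81154307 /106675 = -760.76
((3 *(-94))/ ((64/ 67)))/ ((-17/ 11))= 191.02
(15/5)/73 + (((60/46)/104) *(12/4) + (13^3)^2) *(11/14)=4635609528259/1222312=3792492.86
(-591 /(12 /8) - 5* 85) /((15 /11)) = -600.60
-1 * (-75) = 75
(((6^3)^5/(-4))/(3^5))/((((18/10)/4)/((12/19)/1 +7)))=-155868364800/19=-8203598147.37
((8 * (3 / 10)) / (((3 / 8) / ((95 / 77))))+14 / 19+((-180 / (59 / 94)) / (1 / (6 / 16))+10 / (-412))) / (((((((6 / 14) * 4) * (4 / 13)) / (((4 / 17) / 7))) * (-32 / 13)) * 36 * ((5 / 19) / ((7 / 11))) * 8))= 59459945155 / 2764886040576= 0.02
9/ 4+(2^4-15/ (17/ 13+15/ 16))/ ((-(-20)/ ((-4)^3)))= -257513/ 9340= -27.57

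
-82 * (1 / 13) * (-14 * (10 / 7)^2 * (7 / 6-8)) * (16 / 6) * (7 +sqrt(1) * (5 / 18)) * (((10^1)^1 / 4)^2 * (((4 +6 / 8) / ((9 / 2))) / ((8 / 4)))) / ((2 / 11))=-28765061875 / 66339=-433607.11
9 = 9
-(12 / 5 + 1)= -17 / 5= -3.40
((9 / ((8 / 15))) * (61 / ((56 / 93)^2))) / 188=71224515 / 4716544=15.10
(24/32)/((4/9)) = 27/16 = 1.69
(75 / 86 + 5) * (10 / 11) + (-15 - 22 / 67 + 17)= 222151 / 31691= 7.01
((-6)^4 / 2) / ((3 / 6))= 1296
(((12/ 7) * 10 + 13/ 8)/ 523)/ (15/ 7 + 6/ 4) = 1051/ 106692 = 0.01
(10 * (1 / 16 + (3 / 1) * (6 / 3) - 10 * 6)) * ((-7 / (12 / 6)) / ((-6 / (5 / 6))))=-262.20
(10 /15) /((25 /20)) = 8 /15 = 0.53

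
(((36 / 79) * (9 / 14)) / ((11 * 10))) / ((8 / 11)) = 81 / 22120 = 0.00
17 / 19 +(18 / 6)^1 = 74 / 19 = 3.89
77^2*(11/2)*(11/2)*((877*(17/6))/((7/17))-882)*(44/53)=243970201013/318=767201889.98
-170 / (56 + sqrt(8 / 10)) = -11900 / 3919 + 85*sqrt(5) / 3919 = -2.99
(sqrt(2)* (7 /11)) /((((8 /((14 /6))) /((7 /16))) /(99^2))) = 1125.53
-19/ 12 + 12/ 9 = -1/ 4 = -0.25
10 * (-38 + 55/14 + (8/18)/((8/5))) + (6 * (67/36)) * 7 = -32731/126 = -259.77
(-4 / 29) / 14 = -2 / 203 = -0.01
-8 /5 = -1.60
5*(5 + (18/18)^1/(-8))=195/8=24.38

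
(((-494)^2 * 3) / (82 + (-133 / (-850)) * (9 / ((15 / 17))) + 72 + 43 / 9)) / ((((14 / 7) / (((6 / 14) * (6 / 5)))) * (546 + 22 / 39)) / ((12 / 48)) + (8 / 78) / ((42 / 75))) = 31132892700 / 57984733841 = 0.54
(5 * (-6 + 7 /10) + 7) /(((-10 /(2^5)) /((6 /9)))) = 208 /5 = 41.60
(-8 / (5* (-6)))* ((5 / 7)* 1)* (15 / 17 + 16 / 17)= 124 / 357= 0.35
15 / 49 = 0.31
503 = 503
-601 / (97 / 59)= -35459 / 97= -365.56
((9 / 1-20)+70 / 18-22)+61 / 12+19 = -181 / 36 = -5.03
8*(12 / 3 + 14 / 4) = 60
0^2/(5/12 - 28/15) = 0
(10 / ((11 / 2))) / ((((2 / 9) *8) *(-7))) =-45 / 308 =-0.15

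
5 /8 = 0.62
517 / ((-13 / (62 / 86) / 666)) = -10673982 / 559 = -19094.78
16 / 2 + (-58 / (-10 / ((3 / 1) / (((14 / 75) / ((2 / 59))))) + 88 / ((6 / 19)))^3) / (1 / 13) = 6429442695251 / 803684631172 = 8.00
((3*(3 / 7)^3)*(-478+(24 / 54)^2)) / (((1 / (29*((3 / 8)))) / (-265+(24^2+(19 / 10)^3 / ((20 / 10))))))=-151243913469 / 392000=-385826.31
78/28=39/14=2.79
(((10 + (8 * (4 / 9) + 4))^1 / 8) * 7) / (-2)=-553 / 72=-7.68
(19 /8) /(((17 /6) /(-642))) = -18297 /34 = -538.15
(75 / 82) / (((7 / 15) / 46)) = 25875 / 287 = 90.16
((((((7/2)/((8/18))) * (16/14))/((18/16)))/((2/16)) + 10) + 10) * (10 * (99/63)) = 1320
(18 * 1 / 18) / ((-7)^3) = -1 / 343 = -0.00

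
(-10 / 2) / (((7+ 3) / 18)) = -9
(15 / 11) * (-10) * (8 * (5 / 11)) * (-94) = 564000 / 121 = 4661.16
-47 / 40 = -1.18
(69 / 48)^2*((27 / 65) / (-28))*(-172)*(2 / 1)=614169 / 58240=10.55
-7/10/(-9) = 7/90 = 0.08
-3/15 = -1/5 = -0.20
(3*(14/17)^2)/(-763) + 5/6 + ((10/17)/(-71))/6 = 11128541/13419426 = 0.83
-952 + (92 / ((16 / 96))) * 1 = -400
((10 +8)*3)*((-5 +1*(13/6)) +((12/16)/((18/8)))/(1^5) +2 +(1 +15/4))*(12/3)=918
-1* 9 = -9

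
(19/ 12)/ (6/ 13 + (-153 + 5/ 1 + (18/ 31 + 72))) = -7657/ 362496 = -0.02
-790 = -790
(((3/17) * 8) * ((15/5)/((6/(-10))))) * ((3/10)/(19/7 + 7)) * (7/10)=-441/2890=-0.15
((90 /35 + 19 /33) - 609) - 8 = -141800 /231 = -613.85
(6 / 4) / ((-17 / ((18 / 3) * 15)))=-135 / 17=-7.94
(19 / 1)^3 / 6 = 6859 / 6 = 1143.17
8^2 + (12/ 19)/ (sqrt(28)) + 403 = 6 *sqrt(7)/ 133 + 467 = 467.12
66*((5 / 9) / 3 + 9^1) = 5456 / 9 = 606.22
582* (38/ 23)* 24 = 530784/ 23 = 23077.57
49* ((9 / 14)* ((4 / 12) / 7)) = 3 / 2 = 1.50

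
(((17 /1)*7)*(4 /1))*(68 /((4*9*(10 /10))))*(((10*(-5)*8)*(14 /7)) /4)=-1618400 /9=-179822.22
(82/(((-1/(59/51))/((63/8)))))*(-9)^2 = -4114719/68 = -60510.57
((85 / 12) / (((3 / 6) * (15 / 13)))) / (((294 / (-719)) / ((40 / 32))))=-794495 / 21168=-37.53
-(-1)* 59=59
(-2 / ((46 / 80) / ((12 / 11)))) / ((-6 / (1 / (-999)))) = -160 / 252747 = -0.00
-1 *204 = -204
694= 694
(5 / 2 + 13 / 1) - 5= 21 / 2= 10.50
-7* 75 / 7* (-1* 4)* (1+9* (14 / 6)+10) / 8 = 1200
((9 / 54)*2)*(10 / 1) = 10 / 3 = 3.33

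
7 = 7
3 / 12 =1 / 4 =0.25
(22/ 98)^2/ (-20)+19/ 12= 56933/ 36015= 1.58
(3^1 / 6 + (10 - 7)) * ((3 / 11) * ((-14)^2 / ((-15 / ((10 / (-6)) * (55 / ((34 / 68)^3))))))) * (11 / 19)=5295.44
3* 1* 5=15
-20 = -20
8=8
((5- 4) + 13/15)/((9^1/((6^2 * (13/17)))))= 1456/255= 5.71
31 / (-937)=-31 / 937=-0.03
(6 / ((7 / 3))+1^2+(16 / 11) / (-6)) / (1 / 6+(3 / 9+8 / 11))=1538 / 567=2.71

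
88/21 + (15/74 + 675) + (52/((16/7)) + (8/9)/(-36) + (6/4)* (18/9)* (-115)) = 29967955/83916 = 357.12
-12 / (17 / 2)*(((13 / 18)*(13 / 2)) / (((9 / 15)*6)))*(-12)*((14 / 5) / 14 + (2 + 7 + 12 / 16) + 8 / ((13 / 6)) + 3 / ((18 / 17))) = 167063 / 459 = 363.97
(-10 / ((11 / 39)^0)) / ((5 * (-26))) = 1 / 13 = 0.08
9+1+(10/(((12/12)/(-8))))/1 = -70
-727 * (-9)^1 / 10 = 654.30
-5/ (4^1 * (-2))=5/ 8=0.62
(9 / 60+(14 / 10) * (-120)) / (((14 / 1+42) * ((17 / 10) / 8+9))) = -3357 / 10318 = -0.33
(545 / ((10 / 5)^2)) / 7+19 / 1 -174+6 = -3627 / 28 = -129.54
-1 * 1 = -1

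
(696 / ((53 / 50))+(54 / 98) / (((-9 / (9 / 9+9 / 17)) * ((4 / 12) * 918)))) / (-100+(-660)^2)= 1478407711 / 980571364500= 0.00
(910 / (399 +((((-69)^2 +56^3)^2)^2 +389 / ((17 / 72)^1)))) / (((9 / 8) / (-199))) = -3078530 / 20245386955628293930899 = -0.00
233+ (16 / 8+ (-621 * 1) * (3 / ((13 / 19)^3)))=-12262022 / 2197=-5581.26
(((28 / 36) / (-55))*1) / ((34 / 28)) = -98 / 8415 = -0.01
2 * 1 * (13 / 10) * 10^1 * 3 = 78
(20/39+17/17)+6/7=647/273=2.37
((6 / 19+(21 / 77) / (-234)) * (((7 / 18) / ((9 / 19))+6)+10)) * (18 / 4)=13976525 / 586872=23.82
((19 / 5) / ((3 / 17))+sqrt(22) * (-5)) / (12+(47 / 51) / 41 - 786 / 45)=-225131 / 56919+17425 * sqrt(22) / 18973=0.35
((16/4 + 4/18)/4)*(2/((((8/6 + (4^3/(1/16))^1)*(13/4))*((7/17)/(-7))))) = -323/29991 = -0.01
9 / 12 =0.75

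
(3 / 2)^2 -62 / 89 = 553 / 356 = 1.55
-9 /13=-0.69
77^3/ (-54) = -456533/ 54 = -8454.31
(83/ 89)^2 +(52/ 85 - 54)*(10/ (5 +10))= -70134301/ 2019855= -34.72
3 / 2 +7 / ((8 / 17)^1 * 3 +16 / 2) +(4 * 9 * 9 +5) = 52999 / 160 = 331.24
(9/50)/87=3/1450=0.00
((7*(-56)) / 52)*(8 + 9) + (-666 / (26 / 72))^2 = 574826918 / 169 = 3401342.71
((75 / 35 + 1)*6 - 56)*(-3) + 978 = 7626 / 7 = 1089.43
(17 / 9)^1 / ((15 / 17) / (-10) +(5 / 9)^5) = -3792258 / 70897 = -53.49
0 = 0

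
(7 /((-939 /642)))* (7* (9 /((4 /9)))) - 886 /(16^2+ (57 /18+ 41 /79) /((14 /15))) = -245422552613 /359954382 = -681.82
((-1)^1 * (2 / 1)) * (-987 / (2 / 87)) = 85869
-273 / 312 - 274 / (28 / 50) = -27449 / 56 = -490.16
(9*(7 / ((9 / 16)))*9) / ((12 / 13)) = 1092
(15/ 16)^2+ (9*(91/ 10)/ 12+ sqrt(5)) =sqrt(5)+ 9861/ 1280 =9.94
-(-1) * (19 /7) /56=19 /392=0.05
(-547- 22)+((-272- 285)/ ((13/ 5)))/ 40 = -59733/ 104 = -574.36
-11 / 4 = -2.75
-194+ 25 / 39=-7541 / 39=-193.36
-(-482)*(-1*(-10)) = 4820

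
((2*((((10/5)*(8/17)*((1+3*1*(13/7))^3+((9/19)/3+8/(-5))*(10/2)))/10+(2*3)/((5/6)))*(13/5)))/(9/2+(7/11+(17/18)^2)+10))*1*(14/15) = 1137144685248/113014671875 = 10.06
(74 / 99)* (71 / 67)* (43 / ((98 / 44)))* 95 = 42925180 / 29547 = 1452.78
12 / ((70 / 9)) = 54 / 35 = 1.54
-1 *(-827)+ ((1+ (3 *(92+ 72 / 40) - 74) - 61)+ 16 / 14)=34144 / 35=975.54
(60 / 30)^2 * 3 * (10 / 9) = 40 / 3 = 13.33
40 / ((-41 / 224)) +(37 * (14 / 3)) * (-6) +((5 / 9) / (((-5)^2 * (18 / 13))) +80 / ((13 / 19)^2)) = -6081879163 / 5612490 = -1083.63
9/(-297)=-1/33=-0.03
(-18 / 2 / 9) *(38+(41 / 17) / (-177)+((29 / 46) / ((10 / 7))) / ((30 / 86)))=-271647487 / 6920700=-39.25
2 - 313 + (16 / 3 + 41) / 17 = -15722 / 51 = -308.27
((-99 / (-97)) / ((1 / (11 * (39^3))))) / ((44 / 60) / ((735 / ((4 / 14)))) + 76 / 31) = 154546805588175 / 569000254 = 271611.14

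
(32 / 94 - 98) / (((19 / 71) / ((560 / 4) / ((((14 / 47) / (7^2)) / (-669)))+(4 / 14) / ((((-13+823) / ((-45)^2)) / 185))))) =35146768847850 / 6251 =5622583402.31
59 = 59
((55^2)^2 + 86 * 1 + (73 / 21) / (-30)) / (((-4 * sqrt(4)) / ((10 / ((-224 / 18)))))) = 5764947857 / 6272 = 919156.23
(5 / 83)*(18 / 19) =90 / 1577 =0.06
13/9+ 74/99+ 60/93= 8707/3069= 2.84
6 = 6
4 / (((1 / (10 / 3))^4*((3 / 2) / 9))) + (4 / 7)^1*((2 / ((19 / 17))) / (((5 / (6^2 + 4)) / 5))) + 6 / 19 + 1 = 10791605 / 3591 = 3005.18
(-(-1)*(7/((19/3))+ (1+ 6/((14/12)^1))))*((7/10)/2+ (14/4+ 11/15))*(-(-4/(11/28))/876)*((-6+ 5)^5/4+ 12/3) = 1.45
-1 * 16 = -16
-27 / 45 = -3 / 5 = -0.60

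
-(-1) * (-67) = -67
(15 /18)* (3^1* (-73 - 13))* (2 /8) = -215 /4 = -53.75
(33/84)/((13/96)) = 264/91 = 2.90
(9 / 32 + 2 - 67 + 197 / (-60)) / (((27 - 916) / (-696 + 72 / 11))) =-368377 / 6985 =-52.74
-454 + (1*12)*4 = -406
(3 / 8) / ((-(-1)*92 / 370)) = 555 / 368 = 1.51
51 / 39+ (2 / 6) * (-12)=-35 / 13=-2.69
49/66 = 0.74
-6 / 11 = -0.55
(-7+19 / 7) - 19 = -163 / 7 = -23.29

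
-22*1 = -22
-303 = -303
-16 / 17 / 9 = -16 / 153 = -0.10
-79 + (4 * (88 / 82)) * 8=-1831 / 41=-44.66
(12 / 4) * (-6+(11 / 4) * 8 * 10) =642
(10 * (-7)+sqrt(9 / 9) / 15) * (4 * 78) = -109096 / 5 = -21819.20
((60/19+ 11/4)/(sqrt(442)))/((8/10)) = 2245* sqrt(442)/134368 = 0.35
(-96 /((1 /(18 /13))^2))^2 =967458816 /28561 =33873.42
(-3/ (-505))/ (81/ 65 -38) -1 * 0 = -39/ 241289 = -0.00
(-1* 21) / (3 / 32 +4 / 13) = -8736 / 167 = -52.31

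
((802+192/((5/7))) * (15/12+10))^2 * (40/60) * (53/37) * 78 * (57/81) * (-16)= -4503091821072/37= -121705184353.30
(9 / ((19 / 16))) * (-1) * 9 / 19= -1296 / 361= -3.59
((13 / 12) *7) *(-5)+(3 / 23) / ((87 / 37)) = -303041 / 8004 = -37.86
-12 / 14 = -0.86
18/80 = 9/40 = 0.22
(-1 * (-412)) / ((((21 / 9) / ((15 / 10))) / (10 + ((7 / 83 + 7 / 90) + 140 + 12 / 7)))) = 817986551 / 20335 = 40225.55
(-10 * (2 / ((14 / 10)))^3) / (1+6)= -10000 / 2401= -4.16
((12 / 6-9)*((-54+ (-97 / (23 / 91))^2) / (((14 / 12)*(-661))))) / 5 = 467324178 / 1748345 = 267.30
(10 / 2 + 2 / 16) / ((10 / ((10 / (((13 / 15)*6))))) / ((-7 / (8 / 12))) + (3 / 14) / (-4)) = -4305 / 461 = -9.34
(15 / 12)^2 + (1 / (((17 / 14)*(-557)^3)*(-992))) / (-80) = 182140362421993 / 116569831950080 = 1.56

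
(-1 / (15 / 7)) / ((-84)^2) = -1 / 15120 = -0.00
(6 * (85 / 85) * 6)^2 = 1296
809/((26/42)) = 16989/13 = 1306.85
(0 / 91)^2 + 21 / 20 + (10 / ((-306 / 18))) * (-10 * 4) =8357 / 340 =24.58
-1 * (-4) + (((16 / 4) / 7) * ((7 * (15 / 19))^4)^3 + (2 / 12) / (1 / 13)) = 6157221771111380521072957 / 13279889514396966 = 463650075.13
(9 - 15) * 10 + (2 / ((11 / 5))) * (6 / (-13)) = -8640 / 143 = -60.42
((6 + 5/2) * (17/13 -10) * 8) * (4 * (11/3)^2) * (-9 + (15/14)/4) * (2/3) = 151551532/819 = 185044.61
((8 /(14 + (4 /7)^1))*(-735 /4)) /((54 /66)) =-18865 /153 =-123.30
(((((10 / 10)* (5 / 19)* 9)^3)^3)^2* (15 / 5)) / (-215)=-343539356911466493988037109375 / 4477476062810183385912163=-76726.12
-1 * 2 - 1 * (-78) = 76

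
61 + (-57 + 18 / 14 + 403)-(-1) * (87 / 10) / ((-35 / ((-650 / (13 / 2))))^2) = 23486 / 49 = 479.31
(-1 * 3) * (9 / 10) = -27 / 10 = -2.70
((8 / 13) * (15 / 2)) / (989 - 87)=30 / 5863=0.01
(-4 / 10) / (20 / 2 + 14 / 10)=-2 / 57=-0.04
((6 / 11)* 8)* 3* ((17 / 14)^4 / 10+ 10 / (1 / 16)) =553942089 / 264110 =2097.39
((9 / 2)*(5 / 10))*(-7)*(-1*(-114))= -3591 / 2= -1795.50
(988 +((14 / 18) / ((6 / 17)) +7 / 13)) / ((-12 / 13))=-1073.30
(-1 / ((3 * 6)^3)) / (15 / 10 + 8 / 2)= -1 / 32076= -0.00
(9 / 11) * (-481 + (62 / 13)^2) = -697005 / 1859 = -374.94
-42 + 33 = -9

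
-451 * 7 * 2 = -6314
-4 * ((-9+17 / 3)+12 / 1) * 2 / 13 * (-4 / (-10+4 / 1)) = -32 / 9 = -3.56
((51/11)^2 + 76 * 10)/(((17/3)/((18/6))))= 851049/2057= 413.73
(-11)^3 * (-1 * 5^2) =33275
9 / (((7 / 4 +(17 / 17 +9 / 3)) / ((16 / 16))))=36 / 23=1.57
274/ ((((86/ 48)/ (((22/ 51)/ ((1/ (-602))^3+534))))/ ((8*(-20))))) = -39147517911040/ 1980521914207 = -19.77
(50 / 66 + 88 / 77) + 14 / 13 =8941 / 3003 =2.98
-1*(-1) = 1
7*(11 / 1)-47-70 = -40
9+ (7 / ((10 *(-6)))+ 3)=713 / 60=11.88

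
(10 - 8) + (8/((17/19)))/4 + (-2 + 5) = 123/17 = 7.24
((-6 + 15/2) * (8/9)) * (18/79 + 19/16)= 1.89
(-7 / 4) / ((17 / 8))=-14 / 17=-0.82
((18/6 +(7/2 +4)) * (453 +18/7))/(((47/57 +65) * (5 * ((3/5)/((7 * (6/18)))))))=60591/1072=56.52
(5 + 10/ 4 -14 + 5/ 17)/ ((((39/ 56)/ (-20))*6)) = 59080/ 1989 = 29.70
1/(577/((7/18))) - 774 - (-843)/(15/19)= 293.80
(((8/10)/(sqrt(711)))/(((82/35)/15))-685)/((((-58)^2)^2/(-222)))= 76035/5658248-3885 * sqrt(79)/9163532636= 0.01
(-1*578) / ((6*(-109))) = 289 / 327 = 0.88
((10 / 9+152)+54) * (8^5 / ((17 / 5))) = 305397760 / 153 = 1996063.79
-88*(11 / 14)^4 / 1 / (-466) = 161051 / 2237732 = 0.07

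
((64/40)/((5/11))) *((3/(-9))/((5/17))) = -1496/375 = -3.99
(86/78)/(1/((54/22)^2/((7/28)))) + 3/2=88311/3146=28.07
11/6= 1.83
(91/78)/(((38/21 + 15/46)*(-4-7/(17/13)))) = -19159/328017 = -0.06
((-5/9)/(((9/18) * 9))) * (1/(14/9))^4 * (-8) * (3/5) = 243/2401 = 0.10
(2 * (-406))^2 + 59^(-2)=659344.00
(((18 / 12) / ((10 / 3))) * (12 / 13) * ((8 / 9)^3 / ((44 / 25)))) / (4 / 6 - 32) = -320 / 60489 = -0.01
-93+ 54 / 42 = -642 / 7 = -91.71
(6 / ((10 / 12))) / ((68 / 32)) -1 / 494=142187 / 41990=3.39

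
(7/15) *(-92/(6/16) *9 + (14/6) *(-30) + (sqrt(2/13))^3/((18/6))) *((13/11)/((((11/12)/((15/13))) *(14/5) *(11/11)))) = -68340/121 + 20 *sqrt(26)/20449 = -564.79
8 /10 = 4 /5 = 0.80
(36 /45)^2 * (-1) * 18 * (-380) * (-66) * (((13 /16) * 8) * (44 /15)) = -137719296 /25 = -5508771.84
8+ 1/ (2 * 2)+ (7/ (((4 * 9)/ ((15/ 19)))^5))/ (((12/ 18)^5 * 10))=1338757402903/ 162273624064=8.25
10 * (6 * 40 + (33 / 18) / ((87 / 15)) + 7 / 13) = 2408.55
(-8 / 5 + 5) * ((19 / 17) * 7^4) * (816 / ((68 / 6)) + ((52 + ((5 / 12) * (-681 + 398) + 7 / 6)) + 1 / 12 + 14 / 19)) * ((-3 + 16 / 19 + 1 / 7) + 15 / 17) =-80814916 / 969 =-83400.33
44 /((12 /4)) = 44 /3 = 14.67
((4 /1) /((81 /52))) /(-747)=-208 /60507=-0.00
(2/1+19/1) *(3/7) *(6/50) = 1.08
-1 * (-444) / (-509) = -444 / 509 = -0.87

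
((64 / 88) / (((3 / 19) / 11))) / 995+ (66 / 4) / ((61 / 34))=1683857 / 182085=9.25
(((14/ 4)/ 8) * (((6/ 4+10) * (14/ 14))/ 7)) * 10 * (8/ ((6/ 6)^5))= 115/ 2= 57.50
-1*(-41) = 41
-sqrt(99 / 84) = -sqrt(231) / 14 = -1.09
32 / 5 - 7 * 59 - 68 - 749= -6118 / 5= -1223.60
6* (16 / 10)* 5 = 48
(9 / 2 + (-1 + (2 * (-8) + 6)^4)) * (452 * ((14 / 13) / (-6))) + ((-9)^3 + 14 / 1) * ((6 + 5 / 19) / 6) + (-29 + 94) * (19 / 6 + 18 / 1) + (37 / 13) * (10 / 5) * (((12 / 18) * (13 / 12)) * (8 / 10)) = -693347918 / 855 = -810933.24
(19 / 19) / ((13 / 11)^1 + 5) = 11 / 68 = 0.16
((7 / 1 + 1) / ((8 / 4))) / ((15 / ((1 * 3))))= 4 / 5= 0.80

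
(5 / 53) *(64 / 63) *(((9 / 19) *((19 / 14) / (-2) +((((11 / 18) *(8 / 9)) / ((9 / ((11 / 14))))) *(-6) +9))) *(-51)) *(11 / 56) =-102257210 / 27977481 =-3.65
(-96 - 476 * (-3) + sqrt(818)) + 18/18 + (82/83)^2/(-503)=sqrt(818) + 4619060887/3465167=1361.60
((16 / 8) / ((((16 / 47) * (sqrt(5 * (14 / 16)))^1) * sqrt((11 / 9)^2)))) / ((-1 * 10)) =-0.23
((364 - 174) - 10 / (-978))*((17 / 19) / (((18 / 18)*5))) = 315911 / 9291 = 34.00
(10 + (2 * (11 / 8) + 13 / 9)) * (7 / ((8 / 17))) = 60809 / 288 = 211.14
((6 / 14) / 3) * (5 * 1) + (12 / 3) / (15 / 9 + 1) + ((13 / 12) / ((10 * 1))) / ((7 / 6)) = 323 / 140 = 2.31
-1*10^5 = -100000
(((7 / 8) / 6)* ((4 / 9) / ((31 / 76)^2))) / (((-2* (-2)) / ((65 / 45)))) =32851 / 233523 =0.14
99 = 99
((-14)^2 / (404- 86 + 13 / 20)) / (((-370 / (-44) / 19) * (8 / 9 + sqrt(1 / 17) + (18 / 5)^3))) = 335235612096000 / 11468219085622223- 414760500000 * sqrt(17) / 11468219085622223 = 0.03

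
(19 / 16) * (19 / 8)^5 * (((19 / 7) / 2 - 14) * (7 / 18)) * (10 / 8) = -13878534895 / 25165824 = -551.48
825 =825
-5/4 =-1.25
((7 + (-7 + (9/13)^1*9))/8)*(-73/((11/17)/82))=-4121361/572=-7205.18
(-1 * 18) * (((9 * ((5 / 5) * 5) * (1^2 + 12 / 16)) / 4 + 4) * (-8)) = 3411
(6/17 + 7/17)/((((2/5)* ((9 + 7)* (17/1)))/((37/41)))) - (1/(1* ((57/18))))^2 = -12781843/136879648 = -0.09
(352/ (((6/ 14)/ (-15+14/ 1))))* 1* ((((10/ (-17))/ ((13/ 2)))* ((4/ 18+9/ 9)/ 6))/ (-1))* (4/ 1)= -1084160/ 17901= -60.56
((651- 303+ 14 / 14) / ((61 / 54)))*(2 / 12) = 3141 / 61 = 51.49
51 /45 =17 /15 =1.13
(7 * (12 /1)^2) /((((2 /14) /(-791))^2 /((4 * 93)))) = 11496152574144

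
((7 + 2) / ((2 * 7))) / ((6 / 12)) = 9 / 7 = 1.29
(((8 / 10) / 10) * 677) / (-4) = -677 / 50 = -13.54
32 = 32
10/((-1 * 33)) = -10/33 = -0.30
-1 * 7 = -7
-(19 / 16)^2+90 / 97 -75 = -1874377 / 24832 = -75.48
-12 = -12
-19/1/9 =-19/9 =-2.11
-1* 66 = -66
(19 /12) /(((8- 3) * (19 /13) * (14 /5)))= 13 /168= 0.08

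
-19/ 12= -1.58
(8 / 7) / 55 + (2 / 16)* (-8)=-377 / 385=-0.98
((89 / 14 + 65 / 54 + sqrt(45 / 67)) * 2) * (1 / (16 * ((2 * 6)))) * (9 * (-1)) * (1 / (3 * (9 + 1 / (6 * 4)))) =-1429 / 54684 - 9 * sqrt(335) / 58156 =-0.03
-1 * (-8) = 8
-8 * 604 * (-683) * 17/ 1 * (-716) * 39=-1566657925248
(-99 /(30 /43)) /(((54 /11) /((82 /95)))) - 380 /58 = -7810867 /247950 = -31.50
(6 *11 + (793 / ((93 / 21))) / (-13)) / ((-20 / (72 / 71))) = -29142 / 11005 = -2.65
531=531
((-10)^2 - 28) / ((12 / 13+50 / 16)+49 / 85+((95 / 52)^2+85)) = 16548480 / 21366431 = 0.77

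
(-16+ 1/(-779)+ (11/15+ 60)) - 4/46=11998592/268755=44.65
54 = 54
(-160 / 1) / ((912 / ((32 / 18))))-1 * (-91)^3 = 386581763 / 513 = 753570.69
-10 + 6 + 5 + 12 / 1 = 13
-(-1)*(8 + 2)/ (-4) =-5/ 2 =-2.50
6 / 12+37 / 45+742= 66899 / 90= 743.32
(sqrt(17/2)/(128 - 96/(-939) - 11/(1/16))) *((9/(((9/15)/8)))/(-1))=4695 *sqrt(34)/3748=7.30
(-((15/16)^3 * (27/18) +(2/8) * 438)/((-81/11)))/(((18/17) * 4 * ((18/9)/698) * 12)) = 19734421729/191102976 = 103.27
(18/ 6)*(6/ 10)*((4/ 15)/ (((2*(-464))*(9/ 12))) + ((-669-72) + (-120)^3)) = -4512014011/ 1450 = -3111733.80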